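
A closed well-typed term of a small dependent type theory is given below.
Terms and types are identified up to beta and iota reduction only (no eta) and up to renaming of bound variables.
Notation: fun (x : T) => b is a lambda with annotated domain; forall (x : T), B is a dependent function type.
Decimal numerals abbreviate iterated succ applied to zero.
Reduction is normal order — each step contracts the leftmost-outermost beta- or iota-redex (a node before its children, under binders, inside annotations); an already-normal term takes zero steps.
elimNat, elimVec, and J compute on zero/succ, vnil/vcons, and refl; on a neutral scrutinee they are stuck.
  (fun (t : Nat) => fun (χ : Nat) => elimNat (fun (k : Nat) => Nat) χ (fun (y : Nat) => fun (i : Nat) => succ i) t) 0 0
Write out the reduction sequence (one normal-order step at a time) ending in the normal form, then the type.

normal-order reduction sequence:
  (fun (t : Nat) => fun (χ : Nat) => elimNat (fun (k : Nat) => Nat) χ (fun (y : Nat) => fun (i : Nat) => succ i) t) 0 0
  ~> (fun (t : Nat) => elimNat (fun (χ : Nat) => Nat) t (fun (k : Nat) => fun (y : Nat) => succ y) 0) 0
  ~> elimNat (fun (t : Nat) => Nat) 0 (fun (χ : Nat) => fun (k : Nat) => succ k) 0
  ~> 0
the term's type:
  Nat


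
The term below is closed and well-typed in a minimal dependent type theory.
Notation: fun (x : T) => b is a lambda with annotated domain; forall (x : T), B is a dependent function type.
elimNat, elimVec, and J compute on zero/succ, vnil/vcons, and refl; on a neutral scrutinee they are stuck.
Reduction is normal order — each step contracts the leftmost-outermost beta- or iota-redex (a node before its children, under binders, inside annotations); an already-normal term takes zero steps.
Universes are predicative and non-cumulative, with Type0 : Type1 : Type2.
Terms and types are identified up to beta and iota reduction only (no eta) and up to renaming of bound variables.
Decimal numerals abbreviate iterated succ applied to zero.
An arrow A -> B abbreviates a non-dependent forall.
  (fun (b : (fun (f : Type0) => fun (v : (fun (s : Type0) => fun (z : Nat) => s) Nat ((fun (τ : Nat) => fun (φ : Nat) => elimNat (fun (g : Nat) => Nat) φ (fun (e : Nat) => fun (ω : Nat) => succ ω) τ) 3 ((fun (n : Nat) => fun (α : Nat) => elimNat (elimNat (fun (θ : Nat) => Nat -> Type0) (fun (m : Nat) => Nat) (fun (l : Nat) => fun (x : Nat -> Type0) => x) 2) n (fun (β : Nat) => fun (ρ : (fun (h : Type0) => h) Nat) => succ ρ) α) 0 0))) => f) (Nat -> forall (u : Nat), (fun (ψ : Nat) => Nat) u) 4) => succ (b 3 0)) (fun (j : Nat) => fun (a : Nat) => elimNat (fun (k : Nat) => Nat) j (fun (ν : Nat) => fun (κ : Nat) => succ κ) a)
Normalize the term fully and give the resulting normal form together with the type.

resulting normal form:
  4
type:
  Nat
observation: normalization takes exactly 4 steps under the normal-order strategy.


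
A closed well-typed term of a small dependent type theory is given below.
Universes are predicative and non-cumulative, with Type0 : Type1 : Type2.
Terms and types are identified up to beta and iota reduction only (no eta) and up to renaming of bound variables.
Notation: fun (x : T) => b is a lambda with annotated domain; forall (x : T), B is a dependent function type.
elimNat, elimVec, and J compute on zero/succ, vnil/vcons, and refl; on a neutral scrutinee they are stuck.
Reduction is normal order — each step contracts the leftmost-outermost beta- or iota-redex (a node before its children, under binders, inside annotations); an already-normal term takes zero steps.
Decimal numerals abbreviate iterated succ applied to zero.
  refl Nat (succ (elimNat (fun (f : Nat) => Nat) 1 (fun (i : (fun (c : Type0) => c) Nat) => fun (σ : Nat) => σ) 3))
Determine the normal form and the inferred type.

resulting normal form:
  refl Nat 2
inferred type:
  Eq Nat 2 2


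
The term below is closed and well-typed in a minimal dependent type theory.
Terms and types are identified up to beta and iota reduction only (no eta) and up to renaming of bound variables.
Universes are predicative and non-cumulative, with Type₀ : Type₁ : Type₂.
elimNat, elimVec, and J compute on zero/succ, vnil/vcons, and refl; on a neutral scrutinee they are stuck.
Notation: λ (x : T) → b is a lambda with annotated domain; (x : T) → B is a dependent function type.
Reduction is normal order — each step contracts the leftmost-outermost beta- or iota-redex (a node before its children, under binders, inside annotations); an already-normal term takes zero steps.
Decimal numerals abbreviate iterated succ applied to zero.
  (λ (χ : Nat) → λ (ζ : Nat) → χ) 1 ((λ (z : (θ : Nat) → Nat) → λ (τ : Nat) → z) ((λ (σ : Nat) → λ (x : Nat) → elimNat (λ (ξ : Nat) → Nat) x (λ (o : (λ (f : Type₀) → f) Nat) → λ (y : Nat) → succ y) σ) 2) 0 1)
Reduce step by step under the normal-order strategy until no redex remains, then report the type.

normal-order reduction:
  (λ (χ : Nat) → λ (ζ : Nat) → χ) 1 ((λ (z : (θ : Nat) → Nat) → λ (τ : Nat) → z) ((λ (σ : Nat) → λ (x : Nat) → elimNat (λ (ξ : Nat) → Nat) x (λ (o : (λ (f : Type₀) → f) Nat) → λ (y : Nat) → succ y) σ) 2) 0 1)
  ~> (λ (χ : Nat) → 1) ((λ (ζ : (z : Nat) → Nat) → λ (θ : Nat) → ζ) ((λ (τ : Nat) → λ (σ : Nat) → elimNat (λ (x : Nat) → Nat) σ (λ (ξ : (λ (o : Type₀) → o) Nat) → λ (f : Nat) → succ f) τ) 2) 0 1)
  ~> 1
inferred type:
  Nat


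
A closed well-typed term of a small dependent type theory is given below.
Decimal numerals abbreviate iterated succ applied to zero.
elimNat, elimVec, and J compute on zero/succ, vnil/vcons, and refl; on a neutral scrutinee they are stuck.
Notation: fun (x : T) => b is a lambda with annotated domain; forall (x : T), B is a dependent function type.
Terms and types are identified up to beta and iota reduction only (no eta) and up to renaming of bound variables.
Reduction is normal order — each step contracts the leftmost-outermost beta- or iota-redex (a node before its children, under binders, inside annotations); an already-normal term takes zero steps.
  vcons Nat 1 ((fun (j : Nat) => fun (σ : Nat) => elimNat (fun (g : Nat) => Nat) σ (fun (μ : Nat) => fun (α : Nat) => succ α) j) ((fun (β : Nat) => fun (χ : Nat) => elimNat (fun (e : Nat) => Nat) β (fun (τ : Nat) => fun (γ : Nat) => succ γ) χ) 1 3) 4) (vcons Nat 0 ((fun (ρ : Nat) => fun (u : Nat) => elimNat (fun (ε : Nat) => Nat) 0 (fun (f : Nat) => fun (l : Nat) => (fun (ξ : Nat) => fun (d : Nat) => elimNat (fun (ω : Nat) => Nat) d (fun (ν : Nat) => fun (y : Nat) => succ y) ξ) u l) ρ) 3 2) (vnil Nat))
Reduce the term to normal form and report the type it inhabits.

normal form:
  vcons Nat 1 8 (vcons Nat 0 6 (vnil Nat))
type:
  Vec Nat 2


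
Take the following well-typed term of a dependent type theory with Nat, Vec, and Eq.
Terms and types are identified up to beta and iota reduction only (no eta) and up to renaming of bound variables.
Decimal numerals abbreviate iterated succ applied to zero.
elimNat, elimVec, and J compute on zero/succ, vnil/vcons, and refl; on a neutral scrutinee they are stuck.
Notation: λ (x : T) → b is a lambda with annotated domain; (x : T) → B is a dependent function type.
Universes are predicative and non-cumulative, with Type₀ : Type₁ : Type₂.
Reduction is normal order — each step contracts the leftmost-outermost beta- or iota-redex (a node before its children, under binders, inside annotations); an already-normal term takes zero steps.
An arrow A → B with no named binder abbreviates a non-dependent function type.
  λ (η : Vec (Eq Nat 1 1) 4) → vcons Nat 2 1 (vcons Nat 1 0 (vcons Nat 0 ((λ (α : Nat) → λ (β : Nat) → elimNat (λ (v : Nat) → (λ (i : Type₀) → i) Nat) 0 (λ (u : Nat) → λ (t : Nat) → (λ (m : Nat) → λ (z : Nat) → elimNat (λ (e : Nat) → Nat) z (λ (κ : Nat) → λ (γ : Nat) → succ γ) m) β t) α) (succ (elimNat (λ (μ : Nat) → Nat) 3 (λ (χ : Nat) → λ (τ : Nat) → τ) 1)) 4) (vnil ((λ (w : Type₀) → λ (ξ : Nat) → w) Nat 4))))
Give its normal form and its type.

reduced normal form:
  λ (η : Vec (Eq Nat 1 1) 4) → vcons Nat 2 1 (vcons Nat 1 0 (vcons Nat 0 16 (vnil Nat)))
the term's type:
  Vec (Eq Nat 1 1) 4 → Vec Nat 3


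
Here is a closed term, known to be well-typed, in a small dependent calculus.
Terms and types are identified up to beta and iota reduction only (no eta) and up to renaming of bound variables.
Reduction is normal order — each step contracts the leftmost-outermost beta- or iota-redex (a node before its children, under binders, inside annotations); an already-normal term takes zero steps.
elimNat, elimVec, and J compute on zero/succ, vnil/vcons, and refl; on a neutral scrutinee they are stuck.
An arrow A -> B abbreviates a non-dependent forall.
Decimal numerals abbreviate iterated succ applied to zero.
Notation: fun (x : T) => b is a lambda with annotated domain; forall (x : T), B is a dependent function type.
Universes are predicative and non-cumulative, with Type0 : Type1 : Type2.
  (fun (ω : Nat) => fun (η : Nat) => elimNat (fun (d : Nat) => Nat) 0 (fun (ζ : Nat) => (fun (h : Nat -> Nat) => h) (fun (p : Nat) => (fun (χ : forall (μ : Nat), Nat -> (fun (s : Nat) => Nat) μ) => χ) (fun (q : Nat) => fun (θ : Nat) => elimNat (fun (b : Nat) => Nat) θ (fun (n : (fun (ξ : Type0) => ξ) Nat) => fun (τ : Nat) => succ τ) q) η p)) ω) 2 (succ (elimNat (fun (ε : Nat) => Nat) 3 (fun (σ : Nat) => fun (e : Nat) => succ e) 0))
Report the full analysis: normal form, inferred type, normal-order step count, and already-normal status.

resulting normal form:
  8
inferred type:
  Nat
reduction steps (normal order): 47
term was already normal: no
first contracted redex: a beta-redex


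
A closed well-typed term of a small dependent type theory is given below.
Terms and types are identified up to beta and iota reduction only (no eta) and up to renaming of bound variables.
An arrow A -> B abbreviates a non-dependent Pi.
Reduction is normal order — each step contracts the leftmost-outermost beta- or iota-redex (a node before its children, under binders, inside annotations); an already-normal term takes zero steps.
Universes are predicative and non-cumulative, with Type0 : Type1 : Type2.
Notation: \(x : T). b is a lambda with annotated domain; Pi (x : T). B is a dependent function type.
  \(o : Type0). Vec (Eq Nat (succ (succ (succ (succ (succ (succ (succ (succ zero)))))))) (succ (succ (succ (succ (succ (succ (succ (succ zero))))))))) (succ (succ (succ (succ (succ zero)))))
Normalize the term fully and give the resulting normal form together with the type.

resulting normal form:
  \(o : Type0). Vec (Eq Nat (succ (succ (succ (succ (succ (succ (succ (succ zero)))))))) (succ (succ (succ (succ (succ (succ (succ (succ zero))))))))) (succ (succ (succ (succ (succ zero)))))
inferred type:
  Type0 -> Type0


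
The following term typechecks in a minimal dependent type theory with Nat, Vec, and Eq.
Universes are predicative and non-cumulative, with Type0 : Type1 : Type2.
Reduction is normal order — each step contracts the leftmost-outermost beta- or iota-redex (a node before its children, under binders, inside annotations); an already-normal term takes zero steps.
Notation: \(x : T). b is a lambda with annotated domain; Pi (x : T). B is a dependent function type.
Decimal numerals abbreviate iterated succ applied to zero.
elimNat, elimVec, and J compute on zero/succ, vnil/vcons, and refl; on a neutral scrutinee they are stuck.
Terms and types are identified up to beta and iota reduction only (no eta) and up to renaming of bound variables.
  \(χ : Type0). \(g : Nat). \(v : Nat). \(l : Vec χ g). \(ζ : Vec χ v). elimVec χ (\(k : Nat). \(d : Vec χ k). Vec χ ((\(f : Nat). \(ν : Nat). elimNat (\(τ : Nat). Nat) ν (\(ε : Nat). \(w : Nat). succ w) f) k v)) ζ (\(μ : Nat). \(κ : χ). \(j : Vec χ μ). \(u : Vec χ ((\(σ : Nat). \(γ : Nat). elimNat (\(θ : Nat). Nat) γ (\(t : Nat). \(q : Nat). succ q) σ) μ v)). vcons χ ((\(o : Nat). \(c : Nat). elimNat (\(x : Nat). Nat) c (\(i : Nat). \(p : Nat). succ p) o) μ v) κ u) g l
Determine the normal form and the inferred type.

normal form:
  \(χ : Type0). \(g : Nat). \(v : Nat). \(l : Vec χ g). \(ζ : Vec χ v). elimVec χ (\(k : Nat). \(d : Vec χ k). Vec χ (elimNat (\(f : Nat). Nat) v (\(ν : Nat). \(τ : Nat). succ τ) k)) ζ (\(ε : Nat). \(w : χ). \(μ : Vec χ ε). \(κ : Vec χ (elimNat (\(j : Nat). Nat) v (\(u : Nat). \(σ : Nat). succ σ) ε)). vcons χ (elimNat (\(γ : Nat). Nat) v (\(θ : Nat). \(t : Nat). succ t) ε) w κ) g l
the term's type:
  Pi (χ : Type0). Pi (g : Nat). Pi (v : Nat). Pi (l : Vec χ g). Pi (ζ : Vec χ v). Vec χ (elimNat (\(k : Nat). Nat) v (\(d : Nat). \(f : Nat). succ f) g)
observation: normalization takes exactly 6 steps under the normal-order strategy.


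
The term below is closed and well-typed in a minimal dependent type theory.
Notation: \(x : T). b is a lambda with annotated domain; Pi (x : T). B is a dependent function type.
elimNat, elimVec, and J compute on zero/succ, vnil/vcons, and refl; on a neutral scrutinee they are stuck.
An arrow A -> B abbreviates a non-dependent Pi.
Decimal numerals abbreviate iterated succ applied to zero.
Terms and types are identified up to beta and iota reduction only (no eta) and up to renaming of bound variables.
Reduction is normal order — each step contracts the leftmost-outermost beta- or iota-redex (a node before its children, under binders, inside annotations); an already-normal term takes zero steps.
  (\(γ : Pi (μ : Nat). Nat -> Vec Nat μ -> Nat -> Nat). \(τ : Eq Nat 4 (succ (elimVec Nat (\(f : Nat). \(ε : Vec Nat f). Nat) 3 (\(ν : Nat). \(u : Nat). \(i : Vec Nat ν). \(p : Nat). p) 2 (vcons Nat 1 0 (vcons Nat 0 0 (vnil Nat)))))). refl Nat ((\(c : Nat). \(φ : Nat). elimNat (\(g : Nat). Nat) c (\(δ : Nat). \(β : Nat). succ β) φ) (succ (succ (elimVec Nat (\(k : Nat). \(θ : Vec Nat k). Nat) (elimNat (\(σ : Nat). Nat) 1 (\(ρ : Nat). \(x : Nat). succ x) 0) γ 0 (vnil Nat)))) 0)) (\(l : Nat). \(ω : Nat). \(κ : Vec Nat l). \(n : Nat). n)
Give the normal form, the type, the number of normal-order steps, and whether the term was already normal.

reduced normal form:
  \(γ : Eq Nat 4 4). refl Nat 3
inferred type:
  Eq Nat 4 4 -> Eq Nat 3 3
steps to reach normal form (normal order): 17
term was already normal: no
first contracted redex: a beta-redex


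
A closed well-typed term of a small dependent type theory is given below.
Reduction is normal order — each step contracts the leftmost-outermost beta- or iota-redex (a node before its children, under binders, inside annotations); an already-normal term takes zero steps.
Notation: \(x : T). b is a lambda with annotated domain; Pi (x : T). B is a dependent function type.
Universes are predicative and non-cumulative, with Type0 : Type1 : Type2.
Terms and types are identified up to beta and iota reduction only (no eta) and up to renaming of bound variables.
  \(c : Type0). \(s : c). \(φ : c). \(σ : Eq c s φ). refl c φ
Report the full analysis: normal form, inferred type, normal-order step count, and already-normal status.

reduced normal form:
  \(c : Type0). \(s : c). \(φ : c). \(σ : Eq c s φ). refl c φ
inferred type:
  Pi (c : Type0). Pi (s : c). Pi (φ : c). Pi (σ : Eq c s φ). Eq c φ φ
reduction steps (normal order): 0
already normal: yes


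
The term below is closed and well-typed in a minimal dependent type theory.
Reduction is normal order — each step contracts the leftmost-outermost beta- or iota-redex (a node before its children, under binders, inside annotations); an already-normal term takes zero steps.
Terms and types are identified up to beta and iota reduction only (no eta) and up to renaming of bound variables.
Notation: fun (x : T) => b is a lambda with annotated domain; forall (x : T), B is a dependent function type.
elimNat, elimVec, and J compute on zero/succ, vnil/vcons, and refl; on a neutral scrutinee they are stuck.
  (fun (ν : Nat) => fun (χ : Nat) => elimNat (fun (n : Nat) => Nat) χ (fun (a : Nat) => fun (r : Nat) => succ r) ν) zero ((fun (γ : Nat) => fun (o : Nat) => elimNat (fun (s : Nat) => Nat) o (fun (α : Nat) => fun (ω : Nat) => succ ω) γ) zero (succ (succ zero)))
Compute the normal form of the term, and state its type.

normal form:
  succ (succ zero)
inferred type:
  Nat


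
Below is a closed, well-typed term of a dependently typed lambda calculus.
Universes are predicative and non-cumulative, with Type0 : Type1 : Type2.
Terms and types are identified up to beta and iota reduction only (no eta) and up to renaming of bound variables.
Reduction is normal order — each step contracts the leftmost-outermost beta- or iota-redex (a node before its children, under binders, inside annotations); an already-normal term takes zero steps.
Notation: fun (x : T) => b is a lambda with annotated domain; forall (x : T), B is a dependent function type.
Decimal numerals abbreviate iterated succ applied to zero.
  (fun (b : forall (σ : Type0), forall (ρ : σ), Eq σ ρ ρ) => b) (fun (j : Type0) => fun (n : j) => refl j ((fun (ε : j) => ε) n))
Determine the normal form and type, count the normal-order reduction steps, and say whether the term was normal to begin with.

reduced normal form:
  fun (b : Type0) => fun (σ : b) => refl b σ
type:
  forall (b : Type0), forall (σ : b), Eq b σ σ
normal-order step count: 2
started in normal form: no
first redex: a beta-redex


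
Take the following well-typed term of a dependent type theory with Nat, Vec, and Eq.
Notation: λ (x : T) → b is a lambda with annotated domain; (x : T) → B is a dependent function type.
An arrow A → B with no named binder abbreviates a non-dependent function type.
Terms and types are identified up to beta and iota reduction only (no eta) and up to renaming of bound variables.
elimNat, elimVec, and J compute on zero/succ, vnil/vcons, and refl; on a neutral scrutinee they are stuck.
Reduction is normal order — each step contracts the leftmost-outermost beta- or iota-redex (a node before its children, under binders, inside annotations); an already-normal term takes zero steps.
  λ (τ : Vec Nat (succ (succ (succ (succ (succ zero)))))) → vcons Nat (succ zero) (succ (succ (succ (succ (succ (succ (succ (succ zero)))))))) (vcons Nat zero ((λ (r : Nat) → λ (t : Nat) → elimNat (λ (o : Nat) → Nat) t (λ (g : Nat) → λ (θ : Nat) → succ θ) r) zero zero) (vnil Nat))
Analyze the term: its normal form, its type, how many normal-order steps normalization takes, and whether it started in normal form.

normal form:
  λ (τ : Vec Nat (succ (succ (succ (succ (succ zero)))))) → vcons Nat (succ zero) (succ (succ (succ (succ (succ (succ (succ (succ zero)))))))) (vcons Nat zero zero (vnil Nat))
type:
  Vec Nat (succ (succ (succ (succ (succ zero))))) → Vec Nat (succ (succ zero))
normal-order step count: 3
started in normal form: no
first redex: a beta-redex


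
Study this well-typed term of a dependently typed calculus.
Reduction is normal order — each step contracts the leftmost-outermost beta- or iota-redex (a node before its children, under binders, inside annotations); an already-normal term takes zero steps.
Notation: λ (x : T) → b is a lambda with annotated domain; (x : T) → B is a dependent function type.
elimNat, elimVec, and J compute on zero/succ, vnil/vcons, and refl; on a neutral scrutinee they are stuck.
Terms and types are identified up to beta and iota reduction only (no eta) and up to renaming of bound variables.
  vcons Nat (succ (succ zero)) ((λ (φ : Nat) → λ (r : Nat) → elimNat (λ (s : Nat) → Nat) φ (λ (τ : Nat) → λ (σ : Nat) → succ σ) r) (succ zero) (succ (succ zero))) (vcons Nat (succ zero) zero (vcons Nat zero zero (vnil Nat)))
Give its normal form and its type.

reduced normal form:
  vcons Nat (succ (succ zero)) (succ (succ (succ zero))) (vcons Nat (succ zero) zero (vcons Nat zero zero (vnil Nat)))
type:
  Vec Nat (succ (succ (succ zero)))


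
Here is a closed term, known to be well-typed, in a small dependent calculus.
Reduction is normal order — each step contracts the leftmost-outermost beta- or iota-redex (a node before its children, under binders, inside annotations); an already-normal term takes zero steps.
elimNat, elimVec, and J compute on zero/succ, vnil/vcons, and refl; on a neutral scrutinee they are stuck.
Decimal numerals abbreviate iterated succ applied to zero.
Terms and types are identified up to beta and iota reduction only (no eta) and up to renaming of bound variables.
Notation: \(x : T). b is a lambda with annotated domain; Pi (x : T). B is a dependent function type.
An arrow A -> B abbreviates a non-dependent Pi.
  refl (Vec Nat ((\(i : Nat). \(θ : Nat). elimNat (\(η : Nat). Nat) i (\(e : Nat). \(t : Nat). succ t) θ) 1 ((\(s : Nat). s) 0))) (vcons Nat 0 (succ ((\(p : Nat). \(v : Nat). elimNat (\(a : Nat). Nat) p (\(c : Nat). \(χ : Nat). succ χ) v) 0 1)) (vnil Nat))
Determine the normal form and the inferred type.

reduced normal form:
  refl (Vec Nat 1) (vcons Nat 0 2 (vnil Nat))
the term's type:
  Eq (Vec Nat 1) (vcons Nat 0 2 (vnil Nat)) (vcons Nat 0 2 (vnil Nat))
observation: 10 normal-order steps separate the term from its normal form.


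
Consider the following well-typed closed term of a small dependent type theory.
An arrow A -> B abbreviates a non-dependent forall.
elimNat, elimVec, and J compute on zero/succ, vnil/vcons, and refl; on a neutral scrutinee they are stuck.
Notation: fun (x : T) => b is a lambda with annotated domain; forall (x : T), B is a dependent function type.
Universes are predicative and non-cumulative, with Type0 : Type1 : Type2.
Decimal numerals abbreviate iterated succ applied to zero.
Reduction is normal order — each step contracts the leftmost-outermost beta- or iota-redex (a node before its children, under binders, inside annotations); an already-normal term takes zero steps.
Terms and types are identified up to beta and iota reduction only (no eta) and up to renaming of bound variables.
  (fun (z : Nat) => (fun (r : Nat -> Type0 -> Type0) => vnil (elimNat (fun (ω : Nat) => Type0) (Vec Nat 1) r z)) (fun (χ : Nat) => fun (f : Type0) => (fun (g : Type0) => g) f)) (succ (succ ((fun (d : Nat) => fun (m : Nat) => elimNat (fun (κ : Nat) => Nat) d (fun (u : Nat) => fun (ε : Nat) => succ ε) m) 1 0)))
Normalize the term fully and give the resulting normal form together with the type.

reduced normal form:
  vnil (Vec Nat 1)
inferred type:
  Vec (Vec Nat 1) 0


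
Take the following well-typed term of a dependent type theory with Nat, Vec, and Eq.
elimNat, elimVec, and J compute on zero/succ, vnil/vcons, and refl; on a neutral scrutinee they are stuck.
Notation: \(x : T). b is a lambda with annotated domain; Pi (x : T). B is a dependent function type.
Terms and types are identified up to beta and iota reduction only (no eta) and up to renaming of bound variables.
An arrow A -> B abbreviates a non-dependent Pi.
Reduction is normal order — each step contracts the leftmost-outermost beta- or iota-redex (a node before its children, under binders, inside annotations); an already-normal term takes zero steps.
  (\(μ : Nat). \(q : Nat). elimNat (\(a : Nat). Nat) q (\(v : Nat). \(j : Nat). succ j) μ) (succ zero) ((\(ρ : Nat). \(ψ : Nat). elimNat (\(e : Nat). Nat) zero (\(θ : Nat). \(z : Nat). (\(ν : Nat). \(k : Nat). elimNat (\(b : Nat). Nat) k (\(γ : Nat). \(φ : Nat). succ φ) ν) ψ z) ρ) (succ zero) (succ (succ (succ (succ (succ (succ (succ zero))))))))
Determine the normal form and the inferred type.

normal form:
  succ (succ (succ (succ (succ (succ (succ (succ zero)))))))
the term's type:
  Nat
observation: reduction starts at a beta-redex, and 36 normal-order steps reach the normal form.


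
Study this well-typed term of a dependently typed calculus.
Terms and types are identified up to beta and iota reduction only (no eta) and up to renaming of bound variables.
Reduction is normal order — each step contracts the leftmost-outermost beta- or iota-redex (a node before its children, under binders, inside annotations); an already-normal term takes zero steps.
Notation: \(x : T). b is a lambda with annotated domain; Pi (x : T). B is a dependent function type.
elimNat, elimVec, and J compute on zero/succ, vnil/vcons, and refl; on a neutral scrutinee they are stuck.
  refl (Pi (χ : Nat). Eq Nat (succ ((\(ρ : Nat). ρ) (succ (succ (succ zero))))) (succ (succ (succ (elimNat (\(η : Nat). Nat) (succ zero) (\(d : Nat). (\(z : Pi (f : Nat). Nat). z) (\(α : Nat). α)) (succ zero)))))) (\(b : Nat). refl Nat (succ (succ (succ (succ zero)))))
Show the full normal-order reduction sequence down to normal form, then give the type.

normal-order reduction sequence:
  refl (Pi (χ : Nat). Eq Nat (succ ((\(ρ : Nat). ρ) (succ (succ (succ zero))))) (succ (succ (succ (elimNat (\(η : Nat). Nat) (succ zero) (\(d : Nat). (\(z : Pi (f : Nat). Nat). z) (\(α : Nat). α)) (succ zero)))))) (\(b : Nat). refl Nat (succ (succ (succ (succ zero)))))
  ~> refl (Pi (χ : Nat). Eq Nat (succ (succ (succ (succ zero)))) (succ (succ (succ (elimNat (\(ρ : Nat). Nat) (succ zero) (\(η : Nat). (\(d : Pi (z : Nat). Nat). d) (\(f : Nat). f)) (succ zero)))))) (\(α : Nat). refl Nat (succ (succ (succ (succ zero)))))
  ~> refl (Pi (χ : Nat). Eq Nat (succ (succ (succ (succ zero)))) (succ (succ (succ ((\(ρ : Nat). (\(η : Pi (d : Nat). Nat). η) (\(z : Nat). z)) zero (elimNat (\(f : Nat). Nat) (succ zero) (\(α : Nat). (\(b : Pi (φ : Nat). Nat). b) (\(t : Nat). t)) zero)))))) (\(θ : Nat). refl Nat (succ (succ (succ (succ zero)))))
  ~> refl (Pi (χ : Nat). Eq Nat (succ (succ (succ (succ zero)))) (succ (succ (succ ((\(ρ : Pi (η : Nat). Nat). ρ) (\(d : Nat). d) (elimNat (\(z : Nat). Nat) (succ zero) (\(f : Nat). (\(α : Pi (b : Nat). Nat). α) (\(φ : Nat). φ)) zero)))))) (\(t : Nat). refl Nat (succ (succ (succ (succ zero)))))
  ~> refl (Pi (χ : Nat). Eq Nat (succ (succ (succ (succ zero)))) (succ (succ (succ ((\(ρ : Nat). ρ) (elimNat (\(η : Nat). Nat) (succ zero) (\(d : Nat). (\(z : Pi (f : Nat). Nat). z) (\(α : Nat). α)) zero)))))) (\(b : Nat). refl Nat (succ (succ (succ (succ zero)))))
  ~> refl (Pi (χ : Nat). Eq Nat (succ (succ (succ (succ zero)))) (succ (succ (succ (elimNat (\(ρ : Nat). Nat) (succ zero) (\(η : Nat). (\(d : Pi (z : Nat). Nat). d) (\(f : Nat). f)) zero))))) (\(α : Nat). refl Nat (succ (succ (succ (succ zero)))))
  ~> refl (Pi (χ : Nat). Eq Nat (succ (succ (succ (succ zero)))) (succ (succ (succ (succ zero))))) (\(ρ : Nat). refl Nat (succ (succ (succ (succ zero)))))
type:
  Eq (Pi (χ : Nat). Eq Nat (succ (succ (succ (succ zero)))) (succ (succ (succ (succ zero))))) (\(ρ : Nat). refl Nat (succ (succ (succ (succ zero))))) (\(η : Nat). refl Nat (succ (succ (succ (succ zero)))))


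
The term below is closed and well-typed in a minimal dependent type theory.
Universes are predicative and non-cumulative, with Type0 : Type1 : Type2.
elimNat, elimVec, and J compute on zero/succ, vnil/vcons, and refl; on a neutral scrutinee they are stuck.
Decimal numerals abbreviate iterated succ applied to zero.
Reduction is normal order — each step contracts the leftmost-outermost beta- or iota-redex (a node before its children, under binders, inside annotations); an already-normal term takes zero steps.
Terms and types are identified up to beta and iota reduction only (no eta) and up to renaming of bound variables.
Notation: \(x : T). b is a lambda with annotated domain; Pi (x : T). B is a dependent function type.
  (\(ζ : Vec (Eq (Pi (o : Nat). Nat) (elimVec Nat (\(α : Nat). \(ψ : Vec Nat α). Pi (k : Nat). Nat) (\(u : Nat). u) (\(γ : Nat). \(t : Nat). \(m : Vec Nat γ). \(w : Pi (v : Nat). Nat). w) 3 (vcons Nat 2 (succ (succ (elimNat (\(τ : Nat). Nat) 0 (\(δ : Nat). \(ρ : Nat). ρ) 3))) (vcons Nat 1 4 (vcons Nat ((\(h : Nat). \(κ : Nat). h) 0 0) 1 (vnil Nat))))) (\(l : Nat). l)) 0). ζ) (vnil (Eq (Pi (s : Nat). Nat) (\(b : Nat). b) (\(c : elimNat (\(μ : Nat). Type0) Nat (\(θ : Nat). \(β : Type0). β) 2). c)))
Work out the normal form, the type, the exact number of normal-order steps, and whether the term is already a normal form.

resulting normal form:
  vnil (Eq (Pi (ζ : Nat). Nat) (\(o : Nat). o) (\(α : Nat). α))
inferred type:
  Vec (Eq (Pi (ζ : Nat). Nat) (\(o : Nat). o) (\(α : Nat). α)) 0
normal-order step count: 8
term was already normal: no
first redex: a beta-redex


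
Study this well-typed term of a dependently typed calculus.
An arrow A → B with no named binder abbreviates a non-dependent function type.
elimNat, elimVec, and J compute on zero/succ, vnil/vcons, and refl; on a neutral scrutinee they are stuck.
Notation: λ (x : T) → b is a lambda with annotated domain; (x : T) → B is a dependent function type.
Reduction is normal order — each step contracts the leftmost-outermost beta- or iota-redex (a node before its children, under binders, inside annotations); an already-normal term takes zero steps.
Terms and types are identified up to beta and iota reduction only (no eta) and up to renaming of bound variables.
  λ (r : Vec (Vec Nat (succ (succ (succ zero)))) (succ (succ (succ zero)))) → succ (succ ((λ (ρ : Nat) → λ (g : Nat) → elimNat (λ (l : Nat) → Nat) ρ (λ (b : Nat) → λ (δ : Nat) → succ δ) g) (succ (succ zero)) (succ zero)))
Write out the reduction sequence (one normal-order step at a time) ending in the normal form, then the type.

reduction (normal order):
  λ (r : Vec (Vec Nat (succ (succ (succ zero)))) (succ (succ (succ zero)))) → succ (succ ((λ (ρ : Nat) → λ (g : Nat) → elimNat (λ (l : Nat) → Nat) ρ (λ (b : Nat) → λ (δ : Nat) → succ δ) g) (succ (succ zero)) (succ zero)))
  ~> λ (r : Vec (Vec Nat (succ (succ (succ zero)))) (succ (succ (succ zero)))) → succ (succ ((λ (ρ : Nat) → elimNat (λ (g : Nat) → Nat) (succ (succ zero)) (λ (l : Nat) → λ (b : Nat) → succ b) ρ) (succ zero)))
  ~> λ (r : Vec (Vec Nat (succ (succ (succ zero)))) (succ (succ (succ zero)))) → succ (succ (elimNat (λ (ρ : Nat) → Nat) (succ (succ zero)) (λ (g : Nat) → λ (l : Nat) → succ l) (succ zero)))
  ~> λ (r : Vec (Vec Nat (succ (succ (succ zero)))) (succ (succ (succ zero)))) → succ (succ ((λ (ρ : Nat) → λ (g : Nat) → succ g) zero (elimNat (λ (l : Nat) → Nat) (succ (succ zero)) (λ (b : Nat) → λ (δ : Nat) → succ δ) zero)))
  ~> λ (r : Vec (Vec Nat (succ (succ (succ zero)))) (succ (succ (succ zero)))) → succ (succ ((λ (ρ : Nat) → succ ρ) (elimNat (λ (g : Nat) → Nat) (succ (succ zero)) (λ (l : Nat) → λ (b : Nat) → succ b) zero)))
  ~> λ (r : Vec (Vec Nat (succ (succ (succ zero)))) (succ (succ (succ zero)))) → succ (succ (succ (elimNat (λ (ρ : Nat) → Nat) (succ (succ zero)) (λ (g : Nat) → λ (l : Nat) → succ l) zero)))
  ~> λ (r : Vec (Vec Nat (succ (succ (succ zero)))) (succ (succ (succ zero)))) → succ (succ (succ (succ (succ zero))))
type:
  Vec (Vec Nat (succ (succ (succ zero)))) (succ (succ (succ zero))) → Nat


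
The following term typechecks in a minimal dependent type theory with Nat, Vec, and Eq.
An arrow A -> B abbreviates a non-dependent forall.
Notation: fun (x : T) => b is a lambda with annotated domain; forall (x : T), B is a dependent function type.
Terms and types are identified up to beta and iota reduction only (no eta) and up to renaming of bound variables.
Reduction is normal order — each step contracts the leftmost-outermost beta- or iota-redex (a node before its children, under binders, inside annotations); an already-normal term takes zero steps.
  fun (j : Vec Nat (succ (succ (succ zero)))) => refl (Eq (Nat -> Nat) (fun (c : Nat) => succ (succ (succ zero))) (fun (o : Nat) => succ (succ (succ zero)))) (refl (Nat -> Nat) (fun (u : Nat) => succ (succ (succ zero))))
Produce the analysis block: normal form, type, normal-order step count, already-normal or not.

resulting normal form:
  fun (j : Vec Nat (succ (succ (succ zero)))) => refl (Eq (Nat -> Nat) (fun (c : Nat) => succ (succ (succ zero))) (fun (o : Nat) => succ (succ (succ zero)))) (refl (Nat -> Nat) (fun (u : Nat) => succ (succ (succ zero))))
type:
  Vec Nat (succ (succ (succ zero))) -> Eq (Eq (Nat -> Nat) (fun (j : Nat) => succ (succ (succ zero))) (fun (c : Nat) => succ (succ (succ zero)))) (refl (Nat -> Nat) (fun (o : Nat) => succ (succ (succ zero)))) (refl (Nat -> Nat) (fun (u : Nat) => succ (succ (succ zero))))
steps to reach normal form (normal order): 0
term was already normal: yes


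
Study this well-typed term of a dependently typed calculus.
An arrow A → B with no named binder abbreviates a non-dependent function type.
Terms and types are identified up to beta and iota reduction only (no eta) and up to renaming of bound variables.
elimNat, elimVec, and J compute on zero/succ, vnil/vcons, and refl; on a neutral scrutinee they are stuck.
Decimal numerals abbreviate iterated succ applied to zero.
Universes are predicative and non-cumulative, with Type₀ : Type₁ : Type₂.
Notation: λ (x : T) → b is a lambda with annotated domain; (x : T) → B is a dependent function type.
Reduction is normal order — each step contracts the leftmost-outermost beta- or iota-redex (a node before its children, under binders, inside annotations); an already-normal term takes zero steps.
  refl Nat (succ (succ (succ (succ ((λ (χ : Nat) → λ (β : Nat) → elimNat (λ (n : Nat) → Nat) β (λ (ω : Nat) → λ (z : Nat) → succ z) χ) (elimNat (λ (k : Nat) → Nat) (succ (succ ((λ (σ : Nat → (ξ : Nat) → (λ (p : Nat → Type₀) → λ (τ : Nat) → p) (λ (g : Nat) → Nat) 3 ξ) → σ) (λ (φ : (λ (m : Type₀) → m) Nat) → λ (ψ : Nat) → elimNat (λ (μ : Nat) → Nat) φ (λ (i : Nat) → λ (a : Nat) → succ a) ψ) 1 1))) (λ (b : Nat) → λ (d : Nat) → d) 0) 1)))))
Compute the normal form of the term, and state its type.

resulting normal form:
  refl Nat 9
type:
  Eq Nat 9 9
observation: 23 normal-order steps separate the term from its normal form.


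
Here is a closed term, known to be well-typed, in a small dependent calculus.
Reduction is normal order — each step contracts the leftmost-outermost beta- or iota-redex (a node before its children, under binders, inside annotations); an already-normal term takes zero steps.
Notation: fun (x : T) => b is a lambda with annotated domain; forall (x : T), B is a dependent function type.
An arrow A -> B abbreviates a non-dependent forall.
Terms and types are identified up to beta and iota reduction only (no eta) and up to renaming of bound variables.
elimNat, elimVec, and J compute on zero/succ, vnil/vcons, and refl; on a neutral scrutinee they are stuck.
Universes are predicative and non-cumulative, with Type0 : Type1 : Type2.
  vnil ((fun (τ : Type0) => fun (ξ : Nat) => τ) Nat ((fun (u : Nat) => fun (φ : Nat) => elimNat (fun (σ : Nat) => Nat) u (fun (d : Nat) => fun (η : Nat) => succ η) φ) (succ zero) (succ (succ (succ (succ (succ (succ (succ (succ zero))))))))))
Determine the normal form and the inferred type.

reduced normal form:
  vnil Nat
inferred type:
  Vec Nat zero
observation: the term reaches its normal form after 2 normal-order steps.


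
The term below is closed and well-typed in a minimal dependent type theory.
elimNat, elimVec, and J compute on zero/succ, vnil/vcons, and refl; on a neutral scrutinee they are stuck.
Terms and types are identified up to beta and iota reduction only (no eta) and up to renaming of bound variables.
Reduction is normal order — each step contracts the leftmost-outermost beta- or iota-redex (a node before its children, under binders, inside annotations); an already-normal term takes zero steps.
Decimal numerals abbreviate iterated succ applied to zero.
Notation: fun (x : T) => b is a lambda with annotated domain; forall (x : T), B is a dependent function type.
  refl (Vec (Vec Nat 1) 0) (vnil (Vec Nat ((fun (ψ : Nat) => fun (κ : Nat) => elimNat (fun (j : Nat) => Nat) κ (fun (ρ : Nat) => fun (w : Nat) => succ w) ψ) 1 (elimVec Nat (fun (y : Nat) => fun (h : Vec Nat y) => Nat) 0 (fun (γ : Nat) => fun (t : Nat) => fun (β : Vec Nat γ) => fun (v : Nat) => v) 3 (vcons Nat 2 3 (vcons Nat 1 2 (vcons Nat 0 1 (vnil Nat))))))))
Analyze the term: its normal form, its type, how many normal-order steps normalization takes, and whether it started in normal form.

reduced normal form:
  refl (Vec (Vec Nat 1) 0) (vnil (Vec Nat 1))
inferred type:
  Eq (Vec (Vec Nat 1) 0) (vnil (Vec Nat 1)) (vnil (Vec Nat 1))
steps to reach normal form (normal order): 22
term was already normal: no
first redex: a beta-redex


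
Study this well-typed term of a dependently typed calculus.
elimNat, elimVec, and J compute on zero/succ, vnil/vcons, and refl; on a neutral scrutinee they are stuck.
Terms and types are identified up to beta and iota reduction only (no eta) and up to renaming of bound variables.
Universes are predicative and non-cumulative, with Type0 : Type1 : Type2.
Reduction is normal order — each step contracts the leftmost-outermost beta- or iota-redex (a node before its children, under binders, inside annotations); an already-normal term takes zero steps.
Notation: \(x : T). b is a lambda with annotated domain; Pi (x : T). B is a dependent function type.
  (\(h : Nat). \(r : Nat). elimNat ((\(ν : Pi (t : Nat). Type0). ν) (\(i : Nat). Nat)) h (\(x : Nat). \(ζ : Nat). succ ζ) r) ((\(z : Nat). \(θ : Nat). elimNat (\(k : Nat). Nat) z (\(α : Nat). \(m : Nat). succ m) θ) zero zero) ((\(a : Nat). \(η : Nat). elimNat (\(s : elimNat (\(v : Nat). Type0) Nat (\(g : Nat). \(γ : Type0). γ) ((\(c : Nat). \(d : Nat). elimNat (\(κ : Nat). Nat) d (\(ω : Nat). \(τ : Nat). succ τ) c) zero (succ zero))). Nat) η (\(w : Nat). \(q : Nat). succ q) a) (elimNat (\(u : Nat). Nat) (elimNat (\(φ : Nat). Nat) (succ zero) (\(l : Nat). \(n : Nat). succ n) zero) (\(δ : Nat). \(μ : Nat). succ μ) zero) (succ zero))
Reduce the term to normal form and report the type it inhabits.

normal form:
  succ (succ zero)
inferred type:
  Nat
observation: the first redex contracted is a beta-redex; the normal form is reached in 28 normal-order steps.


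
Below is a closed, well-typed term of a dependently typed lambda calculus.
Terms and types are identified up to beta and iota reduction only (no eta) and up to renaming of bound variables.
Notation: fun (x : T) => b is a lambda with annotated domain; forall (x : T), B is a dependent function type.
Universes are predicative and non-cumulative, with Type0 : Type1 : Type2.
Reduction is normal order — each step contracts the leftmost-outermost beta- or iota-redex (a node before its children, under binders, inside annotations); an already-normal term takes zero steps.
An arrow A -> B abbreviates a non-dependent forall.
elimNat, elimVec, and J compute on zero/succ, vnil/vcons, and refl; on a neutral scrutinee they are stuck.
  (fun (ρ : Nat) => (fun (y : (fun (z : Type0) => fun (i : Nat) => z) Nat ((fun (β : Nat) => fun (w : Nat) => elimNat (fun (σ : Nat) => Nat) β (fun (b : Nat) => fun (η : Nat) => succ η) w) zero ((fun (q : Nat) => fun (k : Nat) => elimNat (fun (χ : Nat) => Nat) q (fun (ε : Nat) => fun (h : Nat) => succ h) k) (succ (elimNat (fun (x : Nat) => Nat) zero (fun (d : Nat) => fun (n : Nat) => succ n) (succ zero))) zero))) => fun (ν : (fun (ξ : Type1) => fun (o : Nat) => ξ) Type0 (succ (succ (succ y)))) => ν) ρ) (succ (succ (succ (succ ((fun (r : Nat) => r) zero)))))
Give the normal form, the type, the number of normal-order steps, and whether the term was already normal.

reduced normal form:
  fun (ρ : Type0) => ρ
the term's type:
  Type0 -> Type0
steps to reach normal form (normal order): 4
already normal: no
first redex: a beta-redex


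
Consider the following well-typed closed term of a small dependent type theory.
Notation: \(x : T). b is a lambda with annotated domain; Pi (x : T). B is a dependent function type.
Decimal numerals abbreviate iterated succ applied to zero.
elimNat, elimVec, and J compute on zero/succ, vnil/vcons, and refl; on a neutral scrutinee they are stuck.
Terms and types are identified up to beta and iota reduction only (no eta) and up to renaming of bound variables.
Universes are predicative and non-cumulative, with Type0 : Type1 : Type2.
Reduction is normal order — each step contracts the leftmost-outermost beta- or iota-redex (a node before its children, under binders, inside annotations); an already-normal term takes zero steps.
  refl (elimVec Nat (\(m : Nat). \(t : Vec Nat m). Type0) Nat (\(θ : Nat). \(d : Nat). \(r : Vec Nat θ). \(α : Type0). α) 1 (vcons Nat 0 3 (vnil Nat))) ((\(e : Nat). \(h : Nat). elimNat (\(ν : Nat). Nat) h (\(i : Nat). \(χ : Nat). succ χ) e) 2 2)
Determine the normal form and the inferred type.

reduced normal form:
  refl Nat 4
inferred type:
  Eq Nat 4 4
observation: the leftmost-outermost redex is an elimVec iota-redex, and normalization takes 15 steps.
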